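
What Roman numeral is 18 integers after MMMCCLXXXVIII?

MMMCCLXXXVIII = 3288
3288 + 18 = 3306

MMMCCCVI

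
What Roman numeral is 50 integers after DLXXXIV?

DLXXXIV = 584
584 + 50 = 634

DCXXXIV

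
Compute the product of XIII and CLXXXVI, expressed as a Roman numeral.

XIII = 13
CLXXXVI = 186
13 × 186 = 2418

MMCDXVIII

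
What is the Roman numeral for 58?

Convert 58 to Roman numerals:
  58 contains 1×50 (L)
  8 contains 1×5 (V)
  3 contains 3×1 (III)

LVIII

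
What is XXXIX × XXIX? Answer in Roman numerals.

XXXIX = 39
XXIX = 29
39 × 29 = 1131

MCXXXI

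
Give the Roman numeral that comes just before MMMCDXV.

MMMCDXV = 3415; previous is 3414

MMMCDXIV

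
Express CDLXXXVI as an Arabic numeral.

CDLXXXVI: CD=400, L=50, X=10, X=10, X=10, V=5, I=1
400 + 50 + 10 + 10 + 10 + 5 + 1 = 486

486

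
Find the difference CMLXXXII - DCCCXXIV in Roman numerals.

CMLXXXII = 982
DCCCXXIV = 824
982 - 824 = 158

CLVIII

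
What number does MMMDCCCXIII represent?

MMMDCCCXIII: M=1000, M=1000, M=1000, D=500, C=100, C=100, C=100, X=10, I=1, I=1, I=1
1000 + 1000 + 1000 + 500 + 100 + 100 + 100 + 10 + 1 + 1 + 1 = 3813

3813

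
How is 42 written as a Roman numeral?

Convert 42 to Roman numerals:
  42 contains 1×40 (XL)
  2 contains 2×1 (II)

XLII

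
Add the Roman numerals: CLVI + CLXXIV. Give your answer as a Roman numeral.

CLVI = 156
CLXXIV = 174
156 + 174 = 330

CCCXXX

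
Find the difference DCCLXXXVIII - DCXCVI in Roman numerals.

DCCLXXXVIII = 788
DCXCVI = 696
788 - 696 = 92

XCII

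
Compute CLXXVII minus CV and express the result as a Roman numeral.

CLXXVII = 177
CV = 105
177 - 105 = 72

LXXII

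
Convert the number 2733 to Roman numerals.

Convert 2733 to Roman numerals:
  2733 contains 2×1000 (MM)
  733 contains 1×500 (D)
  233 contains 2×100 (CC)
  33 contains 3×10 (XXX)
  3 contains 3×1 (III)

MMDCCXXXIII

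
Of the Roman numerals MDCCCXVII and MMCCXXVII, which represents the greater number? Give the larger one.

MDCCCXVII = 1817
MMCCXXVII = 2227
2227 is larger

MMCCXXVII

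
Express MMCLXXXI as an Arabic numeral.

MMCLXXXI: M=1000, M=1000, C=100, L=50, X=10, X=10, X=10, I=1
1000 + 1000 + 100 + 50 + 10 + 10 + 10 + 1 = 2181

2181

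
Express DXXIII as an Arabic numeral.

DXXIII: D=500, X=10, X=10, I=1, I=1, I=1
500 + 10 + 10 + 1 + 1 + 1 = 523

523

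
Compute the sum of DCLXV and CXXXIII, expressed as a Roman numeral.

DCLXV = 665
CXXXIII = 133
665 + 133 = 798

DCCXCVIII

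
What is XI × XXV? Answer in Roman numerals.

XI = 11
XXV = 25
11 × 25 = 275

CCLXXV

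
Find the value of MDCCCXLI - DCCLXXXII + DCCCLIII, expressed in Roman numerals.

MDCCCXLI = 1841, DCCLXXXII = 782, DCCCLIII = 853
1841 - 782 = 1059
1059 + 853 = 1912

MCMXII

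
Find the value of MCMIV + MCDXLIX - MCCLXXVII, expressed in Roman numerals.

MCMIV = 1904, MCDXLIX = 1449, MCCLXXVII = 1277
1904 + 1449 = 3353
3353 - 1277 = 2076

MMLXXVI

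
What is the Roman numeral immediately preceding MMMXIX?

MMMXIX = 3019; previous is 3018

MMMXVIII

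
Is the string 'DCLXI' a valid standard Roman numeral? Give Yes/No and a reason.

'DCLXI': Check the rules: uses only the symbols I, V, X, L, C, D, M; no symbol is repeated more than three times in a row; V, L and D each appear at most once; no smaller symbol precedes a larger one (values never increase from left to right). Value: D (500) + C (100) + L (50) + X (10) + I (1) = 661. So it is a valid standard Roman numeral.

Yes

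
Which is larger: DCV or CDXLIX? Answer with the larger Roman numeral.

DCV = 605
CDXLIX = 449
605 is larger

DCV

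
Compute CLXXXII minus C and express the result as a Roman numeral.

CLXXXII = 182
C = 100
182 - 100 = 82

LXXXII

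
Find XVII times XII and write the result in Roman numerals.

XVII = 17
XII = 12
17 × 12 = 204

CCIV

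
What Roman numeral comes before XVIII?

XVIII = 18; previous is 17

XVII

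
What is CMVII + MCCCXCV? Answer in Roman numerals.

CMVII = 907
MCCCXCV = 1395
907 + 1395 = 2302

MMCCCII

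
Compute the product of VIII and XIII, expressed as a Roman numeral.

VIII = 8
XIII = 13
8 × 13 = 104

CIV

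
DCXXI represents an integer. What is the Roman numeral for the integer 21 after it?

DCXXI = 621
621 + 21 = 642

DCXLII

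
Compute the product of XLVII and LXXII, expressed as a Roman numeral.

XLVII = 47
LXXII = 72
47 × 72 = 3384

MMMCCCLXXXIV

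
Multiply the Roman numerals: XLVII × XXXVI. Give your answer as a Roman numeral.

XLVII = 47
XXXVI = 36
47 × 36 = 1692

MDCXCII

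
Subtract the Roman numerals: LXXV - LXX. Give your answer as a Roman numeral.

LXXV = 75
LXX = 70
75 - 70 = 5

V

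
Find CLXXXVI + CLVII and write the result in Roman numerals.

CLXXXVI = 186
CLVII = 157
186 + 157 = 343

CCCXLIII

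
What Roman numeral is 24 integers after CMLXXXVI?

CMLXXXVI = 986
986 + 24 = 1010

MX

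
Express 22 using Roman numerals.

Convert 22 to Roman numerals:
  22 contains 2×10 (XX)
  2 contains 2×1 (II)

XXII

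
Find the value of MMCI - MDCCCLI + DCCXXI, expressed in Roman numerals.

MMCI = 2101, MDCCCLI = 1851, DCCXXI = 721
2101 - 1851 = 250
250 + 721 = 971

CMLXXI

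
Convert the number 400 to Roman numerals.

Convert 400 to Roman numerals:
  400 contains 1×400 (CD)

CD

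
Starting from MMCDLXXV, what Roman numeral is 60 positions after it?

MMCDLXXV = 2475
2475 + 60 = 2535

MMDXXXV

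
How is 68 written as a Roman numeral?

Convert 68 to Roman numerals:
  68 contains 1×50 (L)
  18 contains 1×10 (X)
  8 contains 1×5 (V)
  3 contains 3×1 (III)

LXVIII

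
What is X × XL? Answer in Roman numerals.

X = 10
XL = 40
10 × 40 = 400

CD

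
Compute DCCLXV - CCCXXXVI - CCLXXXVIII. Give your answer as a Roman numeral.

DCCLXV = 765, CCCXXXVI = 336, CCLXXXVIII = 288
765 - 336 = 429
429 - 288 = 141

CXLI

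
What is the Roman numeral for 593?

Convert 593 to Roman numerals:
  593 contains 1×500 (D)
  93 contains 1×90 (XC)
  3 contains 3×1 (III)

DXCIII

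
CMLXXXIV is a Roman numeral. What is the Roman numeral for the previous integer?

CMLXXXIV = 984; previous is 983

CMLXXXIII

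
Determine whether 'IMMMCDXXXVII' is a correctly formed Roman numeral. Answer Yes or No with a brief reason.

'IMMMCDXXXVII': Invalid subtractive combination: IM

No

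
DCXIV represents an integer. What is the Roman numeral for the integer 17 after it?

DCXIV = 614
614 + 17 = 631

DCXXXI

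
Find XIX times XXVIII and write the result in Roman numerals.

XIX = 19
XXVIII = 28
19 × 28 = 532

DXXXII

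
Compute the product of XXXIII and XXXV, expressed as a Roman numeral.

XXXIII = 33
XXXV = 35
33 × 35 = 1155

MCLV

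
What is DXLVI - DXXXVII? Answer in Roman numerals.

DXLVI = 546
DXXXVII = 537
546 - 537 = 9

IX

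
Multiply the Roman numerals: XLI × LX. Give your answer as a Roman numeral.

XLI = 41
LX = 60
41 × 60 = 2460

MMCDLX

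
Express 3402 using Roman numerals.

Convert 3402 to Roman numerals:
  3402 contains 3×1000 (MMM)
  402 contains 1×400 (CD)
  2 contains 2×1 (II)

MMMCDII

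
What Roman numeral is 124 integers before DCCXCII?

DCCXCII = 792
792 - 124 = 668

DCLXVIII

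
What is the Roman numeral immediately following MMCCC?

MMCCC = 2300; next is 2301

MMCCCI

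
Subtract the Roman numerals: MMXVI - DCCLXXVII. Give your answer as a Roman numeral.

MMXVI = 2016
DCCLXXVII = 777
2016 - 777 = 1239

MCCXXXIX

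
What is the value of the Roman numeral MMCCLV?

MMCCLV: M=1000, M=1000, C=100, C=100, L=50, V=5
1000 + 1000 + 100 + 100 + 50 + 5 = 2255

2255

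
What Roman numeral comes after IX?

IX = 9, so the next integer is 9 + 1 = 10

X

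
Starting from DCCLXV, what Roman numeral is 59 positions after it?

DCCLXV = 765
765 + 59 = 824

DCCCXXIV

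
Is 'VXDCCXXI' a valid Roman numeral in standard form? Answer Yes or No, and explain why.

'VXDCCXXI': Invalid subtractive combination: VX

No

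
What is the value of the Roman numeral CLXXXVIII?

CLXXXVIII: C=100, L=50, X=10, X=10, X=10, V=5, I=1, I=1, I=1
100 + 50 + 10 + 10 + 10 + 5 + 1 + 1 + 1 = 188

188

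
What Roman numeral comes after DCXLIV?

DCXLIV = 644, so the next integer is 644 + 1 = 645

DCXLV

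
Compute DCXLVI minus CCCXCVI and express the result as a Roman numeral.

DCXLVI = 646
CCCXCVI = 396
646 - 396 = 250

CCL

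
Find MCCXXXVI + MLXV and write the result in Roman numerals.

MCCXXXVI = 1236
MLXV = 1065
1236 + 1065 = 2301

MMCCCI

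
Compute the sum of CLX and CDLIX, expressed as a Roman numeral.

CLX = 160
CDLIX = 459
160 + 459 = 619

DCXIX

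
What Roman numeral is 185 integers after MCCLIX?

MCCLIX = 1259
1259 + 185 = 1444

MCDXLIV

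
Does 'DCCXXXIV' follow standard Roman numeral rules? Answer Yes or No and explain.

'DCCXXXIV': Check the rules: uses only the symbols I, V, X, L, C, D, M; no symbol is repeated more than three times in a row; V, L and D each appear at most once; the only place a smaller symbol precedes a larger one is the allowed subtractive pair IV, the symbol right after such a pair (if any) is smaller than the pair's first symbol, and otherwise the values never increase from left to right. Value: D (500) + C (100) + C (100) + X (10) + X (10) + X (10) + IV (4) = 734. So it is a valid standard Roman numeral.

Yes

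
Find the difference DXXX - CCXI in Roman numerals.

DXXX = 530
CCXI = 211
530 - 211 = 319

CCCXIX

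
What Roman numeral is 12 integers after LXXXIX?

LXXXIX = 89
89 + 12 = 101

CI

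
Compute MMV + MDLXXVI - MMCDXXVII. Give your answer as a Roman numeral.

MMV = 2005, MDLXXVI = 1576, MMCDXXVII = 2427
2005 + 1576 = 3581
3581 - 2427 = 1154

MCLIV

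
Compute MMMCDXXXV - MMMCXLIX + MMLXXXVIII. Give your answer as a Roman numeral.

MMMCDXXXV = 3435, MMMCXLIX = 3149, MMLXXXVIII = 2088
3435 - 3149 = 286
286 + 2088 = 2374

MMCCCLXXIV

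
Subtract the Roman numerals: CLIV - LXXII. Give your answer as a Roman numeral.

CLIV = 154
LXXII = 72
154 - 72 = 82

LXXXII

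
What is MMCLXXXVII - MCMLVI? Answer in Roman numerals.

MMCLXXXVII = 2187
MCMLVI = 1956
2187 - 1956 = 231

CCXXXI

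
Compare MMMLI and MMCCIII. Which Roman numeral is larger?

MMMLI = 3051
MMCCIII = 2203
3051 is larger

MMMLI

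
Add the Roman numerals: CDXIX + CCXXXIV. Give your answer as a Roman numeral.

CDXIX = 419
CCXXXIV = 234
419 + 234 = 653

DCLIII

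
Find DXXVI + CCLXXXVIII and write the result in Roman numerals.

DXXVI = 526
CCLXXXVIII = 288
526 + 288 = 814

DCCCXIV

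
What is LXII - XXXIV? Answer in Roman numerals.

LXII = 62
XXXIV = 34
62 - 34 = 28

XXVIII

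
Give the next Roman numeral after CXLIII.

CXLIII = 143, so the next integer is 143 + 1 = 144

CXLIV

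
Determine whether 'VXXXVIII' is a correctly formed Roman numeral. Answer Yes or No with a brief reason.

'VXXXVIII': V should not appear more than once

No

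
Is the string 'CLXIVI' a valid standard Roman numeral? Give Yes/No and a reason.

'CLXIVI': I cannot come right after the subtractive pair IV: once I is subtracted in IV, the next symbol must be smaller than I

No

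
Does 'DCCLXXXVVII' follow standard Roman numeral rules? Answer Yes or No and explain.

'DCCLXXXVVII': V should not appear more than once

No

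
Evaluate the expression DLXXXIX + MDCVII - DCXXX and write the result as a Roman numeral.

DLXXXIX = 589, MDCVII = 1607, DCXXX = 630
589 + 1607 = 2196
2196 - 630 = 1566

MDLXVI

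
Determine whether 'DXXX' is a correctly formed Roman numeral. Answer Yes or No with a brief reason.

'DXXX': Check the rules: uses only the symbols I, V, X, L, C, D, M; no symbol is repeated more than three times in a row; V, L and D each appear at most once; no smaller symbol precedes a larger one (values never increase from left to right). Value: D (500) + X (10) + X (10) + X (10) = 530. So it is a valid standard Roman numeral.

Yes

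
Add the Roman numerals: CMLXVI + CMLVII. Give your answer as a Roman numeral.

CMLXVI = 966
CMLVII = 957
966 + 957 = 1923

MCMXXIII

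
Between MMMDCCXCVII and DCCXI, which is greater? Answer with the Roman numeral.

MMMDCCXCVII = 3797
DCCXI = 711
3797 is larger

MMMDCCXCVII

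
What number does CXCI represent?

CXCI: C=100, XC=90, I=1
100 + 90 + 1 = 191

191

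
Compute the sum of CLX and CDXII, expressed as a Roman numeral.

CLX = 160
CDXII = 412
160 + 412 = 572

DLXXII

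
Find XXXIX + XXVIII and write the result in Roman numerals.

XXXIX = 39
XXVIII = 28
39 + 28 = 67

LXVII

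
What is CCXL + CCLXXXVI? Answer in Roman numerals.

CCXL = 240
CCLXXXVI = 286
240 + 286 = 526

DXXVI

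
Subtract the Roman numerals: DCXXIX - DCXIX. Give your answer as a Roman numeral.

DCXXIX = 629
DCXIX = 619
629 - 619 = 10

X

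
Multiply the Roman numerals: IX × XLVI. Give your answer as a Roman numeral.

IX = 9
XLVI = 46
9 × 46 = 414

CDXIV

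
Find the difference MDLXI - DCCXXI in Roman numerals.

MDLXI = 1561
DCCXXI = 721
1561 - 721 = 840

DCCCXL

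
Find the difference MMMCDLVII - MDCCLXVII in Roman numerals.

MMMCDLVII = 3457
MDCCLXVII = 1767
3457 - 1767 = 1690

MDCXC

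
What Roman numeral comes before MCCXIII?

MCCXIII = 1213; previous is 1212

MCCXII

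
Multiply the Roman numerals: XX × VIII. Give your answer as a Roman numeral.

XX = 20
VIII = 8
20 × 8 = 160

CLX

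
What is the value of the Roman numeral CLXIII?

CLXIII: C=100, L=50, X=10, I=1, I=1, I=1
100 + 50 + 10 + 1 + 1 + 1 = 163

163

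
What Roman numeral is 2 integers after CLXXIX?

CLXXIX = 179
179 + 2 = 181

CLXXXI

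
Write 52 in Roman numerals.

Convert 52 to Roman numerals:
  52 contains 1×50 (L)
  2 contains 2×1 (II)

LII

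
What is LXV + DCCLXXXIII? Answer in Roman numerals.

LXV = 65
DCCLXXXIII = 783
65 + 783 = 848

DCCCXLVIII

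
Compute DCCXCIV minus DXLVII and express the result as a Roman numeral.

DCCXCIV = 794
DXLVII = 547
794 - 547 = 247

CCXLVII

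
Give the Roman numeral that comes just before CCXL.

CCXL = 240, so the previous integer is 240 - 1 = 239

CCXXXIX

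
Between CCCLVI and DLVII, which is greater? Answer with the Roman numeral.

CCCLVI = 356
DLVII = 557
557 is larger

DLVII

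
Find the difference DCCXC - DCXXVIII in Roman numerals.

DCCXC = 790
DCXXVIII = 628
790 - 628 = 162

CLXII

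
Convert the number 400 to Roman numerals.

Convert 400 to Roman numerals:
  400 contains 1×400 (CD)

CD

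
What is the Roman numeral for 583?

Convert 583 to Roman numerals:
  583 contains 1×500 (D)
  83 contains 1×50 (L)
  33 contains 3×10 (XXX)
  3 contains 3×1 (III)

DLXXXIII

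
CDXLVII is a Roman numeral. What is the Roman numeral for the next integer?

CDXLVII = 447, so the next integer is 447 + 1 = 448

CDXLVIII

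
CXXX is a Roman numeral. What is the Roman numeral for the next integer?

CXXX = 130, so the next integer is 130 + 1 = 131

CXXXI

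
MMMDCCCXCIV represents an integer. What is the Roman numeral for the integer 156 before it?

MMMDCCCXCIV = 3894
3894 - 156 = 3738

MMMDCCXXXVIII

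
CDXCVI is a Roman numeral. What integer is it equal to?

CDXCVI: CD=400, XC=90, V=5, I=1
400 + 90 + 5 + 1 = 496

496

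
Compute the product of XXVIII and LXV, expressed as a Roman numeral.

XXVIII = 28
LXV = 65
28 × 65 = 1820

MDCCCXX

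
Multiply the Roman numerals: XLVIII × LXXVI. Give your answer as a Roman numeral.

XLVIII = 48
LXXVI = 76
48 × 76 = 3648

MMMDCXLVIII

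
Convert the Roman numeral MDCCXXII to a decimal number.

MDCCXXII: M=1000, D=500, C=100, C=100, X=10, X=10, I=1, I=1
1000 + 500 + 100 + 100 + 10 + 10 + 1 + 1 = 1722

1722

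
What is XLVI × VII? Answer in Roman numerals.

XLVI = 46
VII = 7
46 × 7 = 322

CCCXXII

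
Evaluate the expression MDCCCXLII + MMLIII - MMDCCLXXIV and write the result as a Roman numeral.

MDCCCXLII = 1842, MMLIII = 2053, MMDCCLXXIV = 2774
1842 + 2053 = 3895
3895 - 2774 = 1121

MCXXI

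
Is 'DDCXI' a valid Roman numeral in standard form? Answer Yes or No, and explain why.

'DDCXI': D should not appear more than once

No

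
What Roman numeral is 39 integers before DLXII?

DLXII = 562
562 - 39 = 523

DXXIII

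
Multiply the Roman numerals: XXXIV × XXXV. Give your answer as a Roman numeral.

XXXIV = 34
XXXV = 35
34 × 35 = 1190

MCXC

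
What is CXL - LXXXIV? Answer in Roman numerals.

CXL = 140
LXXXIV = 84
140 - 84 = 56

LVI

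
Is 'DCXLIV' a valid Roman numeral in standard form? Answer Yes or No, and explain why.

'DCXLIV': Check the rules: uses only the symbols I, V, X, L, C, D, M; no symbol is repeated more than three times in a row; V, L and D each appear at most once; the only places a smaller symbol precedes a larger one are the allowed subtractive pairs XL, IV, the symbol right after such a pair (if any) is smaller than the pair's first symbol, and otherwise the values never increase from left to right. Value: D (500) + C (100) + XL (40) + IV (4) = 644. So it is a valid standard Roman numeral.

Yes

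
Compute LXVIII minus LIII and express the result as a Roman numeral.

LXVIII = 68
LIII = 53
68 - 53 = 15

XV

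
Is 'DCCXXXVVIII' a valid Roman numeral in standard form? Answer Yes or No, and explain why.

'DCCXXXVVIII': V should not appear more than once

No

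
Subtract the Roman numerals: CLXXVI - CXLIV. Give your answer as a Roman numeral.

CLXXVI = 176
CXLIV = 144
176 - 144 = 32

XXXII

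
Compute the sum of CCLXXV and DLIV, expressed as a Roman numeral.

CCLXXV = 275
DLIV = 554
275 + 554 = 829

DCCCXXIX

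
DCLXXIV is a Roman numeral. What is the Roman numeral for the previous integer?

DCLXXIV = 674, so the previous integer is 674 - 1 = 673

DCLXXIII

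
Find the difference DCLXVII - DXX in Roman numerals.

DCLXVII = 667
DXX = 520
667 - 520 = 147

CXLVII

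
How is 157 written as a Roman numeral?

Convert 157 to Roman numerals:
  157 contains 1×100 (C)
  57 contains 1×50 (L)
  7 contains 1×5 (V)
  2 contains 2×1 (II)

CLVII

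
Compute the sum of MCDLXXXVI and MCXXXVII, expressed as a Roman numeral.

MCDLXXXVI = 1486
MCXXXVII = 1137
1486 + 1137 = 2623

MMDCXXIII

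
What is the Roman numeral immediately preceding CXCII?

CXCII = 192, so the previous integer is 192 - 1 = 191

CXCI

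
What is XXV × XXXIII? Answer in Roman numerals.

XXV = 25
XXXIII = 33
25 × 33 = 825

DCCCXXV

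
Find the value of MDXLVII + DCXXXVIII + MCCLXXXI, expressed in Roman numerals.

MDXLVII = 1547, DCXXXVIII = 638, MCCLXXXI = 1281
1547 + 638 = 2185
2185 + 1281 = 3466

MMMCDLXVI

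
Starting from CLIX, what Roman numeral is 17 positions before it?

CLIX = 159
159 - 17 = 142

CXLII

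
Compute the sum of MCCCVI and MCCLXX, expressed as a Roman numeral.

MCCCVI = 1306
MCCLXX = 1270
1306 + 1270 = 2576

MMDLXXVI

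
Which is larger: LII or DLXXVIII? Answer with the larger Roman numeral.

LII = 52
DLXXVIII = 578
578 is larger

DLXXVIII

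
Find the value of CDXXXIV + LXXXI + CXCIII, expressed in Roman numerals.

CDXXXIV = 434, LXXXI = 81, CXCIII = 193
434 + 81 = 515
515 + 193 = 708

DCCVIII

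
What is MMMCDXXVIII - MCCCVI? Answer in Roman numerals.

MMMCDXXVIII = 3428
MCCCVI = 1306
3428 - 1306 = 2122

MMCXXII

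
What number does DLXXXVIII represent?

DLXXXVIII: D=500, L=50, X=10, X=10, X=10, V=5, I=1, I=1, I=1
500 + 50 + 10 + 10 + 10 + 5 + 1 + 1 + 1 = 588

588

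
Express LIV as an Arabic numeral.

LIV: L=50, IV=4
50 + 4 = 54

54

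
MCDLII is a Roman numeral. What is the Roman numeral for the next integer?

MCDLII = 1452, so the next integer is 1452 + 1 = 1453

MCDLIII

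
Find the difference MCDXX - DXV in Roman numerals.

MCDXX = 1420
DXV = 515
1420 - 515 = 905

CMV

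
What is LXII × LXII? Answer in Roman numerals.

LXII = 62
LXII = 62
62 × 62 = 3844

MMMDCCCXLIV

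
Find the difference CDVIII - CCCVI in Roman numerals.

CDVIII = 408
CCCVI = 306
408 - 306 = 102

CII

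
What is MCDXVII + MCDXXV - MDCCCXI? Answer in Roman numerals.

MCDXVII = 1417, MCDXXV = 1425, MDCCCXI = 1811
1417 + 1425 = 2842
2842 - 1811 = 1031

MXXXI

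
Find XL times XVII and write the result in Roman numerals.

XL = 40
XVII = 17
40 × 17 = 680

DCLXXX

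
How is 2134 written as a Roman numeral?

Convert 2134 to Roman numerals:
  2134 contains 2×1000 (MM)
  134 contains 1×100 (C)
  34 contains 3×10 (XXX)
  4 contains 1×4 (IV)

MMCXXXIV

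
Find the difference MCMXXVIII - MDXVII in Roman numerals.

MCMXXVIII = 1928
MDXVII = 1517
1928 - 1517 = 411

CDXI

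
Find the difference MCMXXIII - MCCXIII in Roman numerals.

MCMXXIII = 1923
MCCXIII = 1213
1923 - 1213 = 710

DCCX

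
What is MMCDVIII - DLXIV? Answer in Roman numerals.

MMCDVIII = 2408
DLXIV = 564
2408 - 564 = 1844

MDCCCXLIV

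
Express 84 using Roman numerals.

Convert 84 to Roman numerals:
  84 contains 1×50 (L)
  34 contains 3×10 (XXX)
  4 contains 1×4 (IV)

LXXXIV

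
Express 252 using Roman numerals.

Convert 252 to Roman numerals:
  252 contains 2×100 (CC)
  52 contains 1×50 (L)
  2 contains 2×1 (II)

CCLII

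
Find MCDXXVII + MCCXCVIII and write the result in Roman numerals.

MCDXXVII = 1427
MCCXCVIII = 1298
1427 + 1298 = 2725

MMDCCXXV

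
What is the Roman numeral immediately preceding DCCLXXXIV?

DCCLXXXIV = 784, so the previous integer is 784 - 1 = 783

DCCLXXXIII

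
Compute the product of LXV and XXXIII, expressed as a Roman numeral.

LXV = 65
XXXIII = 33
65 × 33 = 2145

MMCXLV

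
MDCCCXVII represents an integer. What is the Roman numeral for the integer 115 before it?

MDCCCXVII = 1817
1817 - 115 = 1702

MDCCII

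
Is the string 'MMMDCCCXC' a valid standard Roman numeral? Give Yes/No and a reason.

'MMMDCCCXC': Check the rules: uses only the symbols I, V, X, L, C, D, M; no symbol is repeated more than three times in a row; V, L and D each appear at most once; the only place a smaller symbol precedes a larger one is the allowed subtractive pair XC, the symbol right after such a pair (if any) is smaller than the pair's first symbol, and otherwise the values never increase from left to right. Value: M (1000) + M (1000) + M (1000) + D (500) + C (100) + C (100) + C (100) + XC (90) = 3890. So it is a valid standard Roman numeral.

Yes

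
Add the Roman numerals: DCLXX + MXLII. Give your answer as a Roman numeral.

DCLXX = 670
MXLII = 1042
670 + 1042 = 1712

MDCCXII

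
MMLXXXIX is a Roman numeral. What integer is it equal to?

MMLXXXIX: M=1000, M=1000, L=50, X=10, X=10, X=10, IX=9
1000 + 1000 + 50 + 10 + 10 + 10 + 9 = 2089

2089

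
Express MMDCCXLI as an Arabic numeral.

MMDCCXLI: M=1000, M=1000, D=500, C=100, C=100, XL=40, I=1
1000 + 1000 + 500 + 100 + 100 + 40 + 1 = 2741

2741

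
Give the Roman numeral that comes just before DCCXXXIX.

DCCXXXIX = 739; previous is 738

DCCXXXVIII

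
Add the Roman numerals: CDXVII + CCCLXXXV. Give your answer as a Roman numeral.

CDXVII = 417
CCCLXXXV = 385
417 + 385 = 802

DCCCII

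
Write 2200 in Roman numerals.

Convert 2200 to Roman numerals:
  2200 contains 2×1000 (MM)
  200 contains 2×100 (CC)

MMCC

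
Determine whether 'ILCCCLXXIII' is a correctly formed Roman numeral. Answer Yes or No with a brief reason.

'ILCCCLXXIII': L should not appear more than once

No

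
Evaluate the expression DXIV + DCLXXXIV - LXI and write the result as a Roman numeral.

DXIV = 514, DCLXXXIV = 684, LXI = 61
514 + 684 = 1198
1198 - 61 = 1137

MCXXXVII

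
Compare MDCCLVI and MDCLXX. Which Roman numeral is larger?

MDCCLVI = 1756
MDCLXX = 1670
1756 is larger

MDCCLVI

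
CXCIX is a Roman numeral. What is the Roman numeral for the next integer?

CXCIX = 199; next is 200

CC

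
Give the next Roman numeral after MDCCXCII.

MDCCXCII = 1792, so the next integer is 1792 + 1 = 1793

MDCCXCIII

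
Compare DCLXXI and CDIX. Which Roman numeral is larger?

DCLXXI = 671
CDIX = 409
671 is larger

DCLXXI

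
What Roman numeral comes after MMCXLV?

MMCXLV = 2145; next is 2146

MMCXLVI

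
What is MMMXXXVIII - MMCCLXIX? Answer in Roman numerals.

MMMXXXVIII = 3038
MMCCLXIX = 2269
3038 - 2269 = 769

DCCLXIX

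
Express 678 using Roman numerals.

Convert 678 to Roman numerals:
  678 contains 1×500 (D)
  178 contains 1×100 (C)
  78 contains 1×50 (L)
  28 contains 2×10 (XX)
  8 contains 1×5 (V)
  3 contains 3×1 (III)

DCLXXVIII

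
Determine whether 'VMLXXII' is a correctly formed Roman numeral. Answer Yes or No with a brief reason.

'VMLXXII': Invalid subtractive combination: VM

No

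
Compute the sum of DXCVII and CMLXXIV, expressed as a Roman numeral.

DXCVII = 597
CMLXXIV = 974
597 + 974 = 1571

MDLXXI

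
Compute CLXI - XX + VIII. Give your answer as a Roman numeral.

CLXI = 161, XX = 20, VIII = 8
161 - 20 = 141
141 + 8 = 149

CXLIX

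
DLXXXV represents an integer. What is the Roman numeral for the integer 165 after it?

DLXXXV = 585
585 + 165 = 750

DCCL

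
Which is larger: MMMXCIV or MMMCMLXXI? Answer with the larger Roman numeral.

MMMXCIV = 3094
MMMCMLXXI = 3971
3971 is larger

MMMCMLXXI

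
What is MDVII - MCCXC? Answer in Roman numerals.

MDVII = 1507
MCCXC = 1290
1507 - 1290 = 217

CCXVII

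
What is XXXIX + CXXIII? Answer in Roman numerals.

XXXIX = 39
CXXIII = 123
39 + 123 = 162

CLXII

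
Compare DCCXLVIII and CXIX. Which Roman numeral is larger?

DCCXLVIII = 748
CXIX = 119
748 is larger

DCCXLVIII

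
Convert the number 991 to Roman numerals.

Convert 991 to Roman numerals:
  991 contains 1×900 (CM)
  91 contains 1×90 (XC)
  1 contains 1×1 (I)

CMXCI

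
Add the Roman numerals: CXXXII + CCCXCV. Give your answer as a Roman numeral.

CXXXII = 132
CCCXCV = 395
132 + 395 = 527

DXXVII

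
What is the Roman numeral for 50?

Convert 50 to Roman numerals:
  50 contains 1×50 (L)

L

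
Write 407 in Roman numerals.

Convert 407 to Roman numerals:
  407 contains 1×400 (CD)
  7 contains 1×5 (V)
  2 contains 2×1 (II)

CDVII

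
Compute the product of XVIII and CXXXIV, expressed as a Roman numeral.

XVIII = 18
CXXXIV = 134
18 × 134 = 2412

MMCDXII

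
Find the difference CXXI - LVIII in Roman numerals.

CXXI = 121
LVIII = 58
121 - 58 = 63

LXIII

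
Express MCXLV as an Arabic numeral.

MCXLV: M=1000, C=100, XL=40, V=5
1000 + 100 + 40 + 5 = 1145

1145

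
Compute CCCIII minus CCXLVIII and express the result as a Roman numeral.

CCCIII = 303
CCXLVIII = 248
303 - 248 = 55

LV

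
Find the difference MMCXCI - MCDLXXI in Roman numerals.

MMCXCI = 2191
MCDLXXI = 1471
2191 - 1471 = 720

DCCXX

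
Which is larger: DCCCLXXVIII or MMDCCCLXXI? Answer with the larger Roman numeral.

DCCCLXXVIII = 878
MMDCCCLXXI = 2871
2871 is larger

MMDCCCLXXI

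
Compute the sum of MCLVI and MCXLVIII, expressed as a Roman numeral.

MCLVI = 1156
MCXLVIII = 1148
1156 + 1148 = 2304

MMCCCIV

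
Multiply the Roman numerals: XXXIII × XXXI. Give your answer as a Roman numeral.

XXXIII = 33
XXXI = 31
33 × 31 = 1023

MXXIII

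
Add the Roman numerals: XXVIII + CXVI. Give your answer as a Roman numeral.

XXVIII = 28
CXVI = 116
28 + 116 = 144

CXLIV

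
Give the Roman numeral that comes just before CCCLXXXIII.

CCCLXXXIII = 383, so the previous integer is 383 - 1 = 382

CCCLXXXII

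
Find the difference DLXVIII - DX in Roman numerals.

DLXVIII = 568
DX = 510
568 - 510 = 58

LVIII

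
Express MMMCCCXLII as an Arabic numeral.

MMMCCCXLII: M=1000, M=1000, M=1000, C=100, C=100, C=100, XL=40, I=1, I=1
1000 + 1000 + 1000 + 100 + 100 + 100 + 40 + 1 + 1 = 3342

3342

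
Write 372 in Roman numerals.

Convert 372 to Roman numerals:
  372 contains 3×100 (CCC)
  72 contains 1×50 (L)
  22 contains 2×10 (XX)
  2 contains 2×1 (II)

CCCLXXII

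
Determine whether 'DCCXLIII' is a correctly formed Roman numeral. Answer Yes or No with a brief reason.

'DCCXLIII': Check the rules: uses only the symbols I, V, X, L, C, D, M; no symbol is repeated more than three times in a row; V, L and D each appear at most once; the only place a smaller symbol precedes a larger one is the allowed subtractive pair XL, the symbol right after such a pair (if any) is smaller than the pair's first symbol, and otherwise the values never increase from left to right. Value: D (500) + C (100) + C (100) + XL (40) + I (1) + I (1) + I (1) = 743. So it is a valid standard Roman numeral.

Yes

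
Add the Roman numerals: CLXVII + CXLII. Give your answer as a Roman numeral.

CLXVII = 167
CXLII = 142
167 + 142 = 309

CCCIX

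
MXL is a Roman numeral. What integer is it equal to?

MXL: M=1000, XL=40
1000 + 40 = 1040

1040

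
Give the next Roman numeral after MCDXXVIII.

MCDXXVIII = 1428; next is 1429

MCDXXIX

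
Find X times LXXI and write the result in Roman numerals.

X = 10
LXXI = 71
10 × 71 = 710

DCCX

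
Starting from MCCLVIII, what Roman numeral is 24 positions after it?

MCCLVIII = 1258
1258 + 24 = 1282

MCCLXXXII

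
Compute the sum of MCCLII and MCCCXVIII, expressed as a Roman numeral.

MCCLII = 1252
MCCCXVIII = 1318
1252 + 1318 = 2570

MMDLXX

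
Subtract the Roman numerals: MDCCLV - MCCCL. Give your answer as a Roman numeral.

MDCCLV = 1755
MCCCL = 1350
1755 - 1350 = 405

CDV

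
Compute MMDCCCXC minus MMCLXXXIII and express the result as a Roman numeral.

MMDCCCXC = 2890
MMCLXXXIII = 2183
2890 - 2183 = 707

DCCVII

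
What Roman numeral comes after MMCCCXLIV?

MMCCCXLIV = 2344; next is 2345

MMCCCXLV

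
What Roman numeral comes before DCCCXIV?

DCCCXIV = 814, so the previous integer is 814 - 1 = 813

DCCCXIII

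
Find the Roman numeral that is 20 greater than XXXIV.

XXXIV = 34
34 + 20 = 54

LIV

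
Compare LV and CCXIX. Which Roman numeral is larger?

LV = 55
CCXIX = 219
219 is larger

CCXIX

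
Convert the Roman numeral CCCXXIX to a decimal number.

CCCXXIX: C=100, C=100, C=100, X=10, X=10, IX=9
100 + 100 + 100 + 10 + 10 + 9 = 329

329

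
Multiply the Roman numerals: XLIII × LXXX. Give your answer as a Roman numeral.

XLIII = 43
LXXX = 80
43 × 80 = 3440

MMMCDXL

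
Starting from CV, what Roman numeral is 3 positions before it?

CV = 105
105 - 3 = 102

CII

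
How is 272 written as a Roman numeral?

Convert 272 to Roman numerals:
  272 contains 2×100 (CC)
  72 contains 1×50 (L)
  22 contains 2×10 (XX)
  2 contains 2×1 (II)

CCLXXII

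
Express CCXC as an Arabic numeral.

CCXC: C=100, C=100, XC=90
100 + 100 + 90 = 290

290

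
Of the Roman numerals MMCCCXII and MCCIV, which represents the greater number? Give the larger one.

MMCCCXII = 2312
MCCIV = 1204
2312 is larger

MMCCCXII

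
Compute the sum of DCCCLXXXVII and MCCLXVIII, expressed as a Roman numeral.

DCCCLXXXVII = 887
MCCLXVIII = 1268
887 + 1268 = 2155

MMCLV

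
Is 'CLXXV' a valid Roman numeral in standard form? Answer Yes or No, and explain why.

'CLXXV': Check the rules: uses only the symbols I, V, X, L, C, D, M; no symbol is repeated more than three times in a row; V, L and D each appear at most once; no smaller symbol precedes a larger one (values never increase from left to right). Value: C (100) + L (50) + X (10) + X (10) + V (5) = 175. So it is a valid standard Roman numeral.

Yes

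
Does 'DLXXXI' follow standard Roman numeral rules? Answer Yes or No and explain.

'DLXXXI': Check the rules: uses only the symbols I, V, X, L, C, D, M; no symbol is repeated more than three times in a row; V, L and D each appear at most once; no smaller symbol precedes a larger one (values never increase from left to right). Value: D (500) + L (50) + X (10) + X (10) + X (10) + I (1) = 581. So it is a valid standard Roman numeral.

Yes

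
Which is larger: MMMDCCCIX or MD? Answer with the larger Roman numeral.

MMMDCCCIX = 3809
MD = 1500
3809 is larger

MMMDCCCIX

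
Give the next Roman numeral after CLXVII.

CLXVII = 167; next is 168

CLXVIII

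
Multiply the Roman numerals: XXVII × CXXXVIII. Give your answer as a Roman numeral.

XXVII = 27
CXXXVIII = 138
27 × 138 = 3726

MMMDCCXXVI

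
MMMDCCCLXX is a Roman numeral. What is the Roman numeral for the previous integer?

MMMDCCCLXX = 3870, so the previous integer is 3870 - 1 = 3869

MMMDCCCLXIX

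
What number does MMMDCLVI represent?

MMMDCLVI: M=1000, M=1000, M=1000, D=500, C=100, L=50, V=5, I=1
1000 + 1000 + 1000 + 500 + 100 + 50 + 5 + 1 = 3656

3656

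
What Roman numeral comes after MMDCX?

MMDCX = 2610, so the next integer is 2610 + 1 = 2611

MMDCXI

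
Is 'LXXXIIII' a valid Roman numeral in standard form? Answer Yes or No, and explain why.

'LXXXIIII': More than 3 consecutive I's

No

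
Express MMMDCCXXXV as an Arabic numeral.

MMMDCCXXXV: M=1000, M=1000, M=1000, D=500, C=100, C=100, X=10, X=10, X=10, V=5
1000 + 1000 + 1000 + 500 + 100 + 100 + 10 + 10 + 10 + 5 = 3735

3735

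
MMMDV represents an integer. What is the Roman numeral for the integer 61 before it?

MMMDV = 3505
3505 - 61 = 3444

MMMCDXLIV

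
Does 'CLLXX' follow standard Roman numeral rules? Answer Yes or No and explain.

'CLLXX': L should not appear more than once

No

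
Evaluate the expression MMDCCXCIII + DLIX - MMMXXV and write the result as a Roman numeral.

MMDCCXCIII = 2793, DLIX = 559, MMMXXV = 3025
2793 + 559 = 3352
3352 - 3025 = 327

CCCXXVII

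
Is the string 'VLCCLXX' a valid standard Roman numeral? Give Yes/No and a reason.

'VLCCLXX': L should not appear more than once

No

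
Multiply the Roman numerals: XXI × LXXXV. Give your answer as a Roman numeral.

XXI = 21
LXXXV = 85
21 × 85 = 1785

MDCCLXXXV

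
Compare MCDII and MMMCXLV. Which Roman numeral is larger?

MCDII = 1402
MMMCXLV = 3145
3145 is larger

MMMCXLV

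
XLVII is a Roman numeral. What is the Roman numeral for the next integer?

XLVII = 47; next is 48

XLVIII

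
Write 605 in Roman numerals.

Convert 605 to Roman numerals:
  605 contains 1×500 (D)
  105 contains 1×100 (C)
  5 contains 1×5 (V)

DCV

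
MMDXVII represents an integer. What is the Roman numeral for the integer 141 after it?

MMDXVII = 2517
2517 + 141 = 2658

MMDCLVIII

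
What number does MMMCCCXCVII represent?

MMMCCCXCVII: M=1000, M=1000, M=1000, C=100, C=100, C=100, XC=90, V=5, I=1, I=1
1000 + 1000 + 1000 + 100 + 100 + 100 + 90 + 5 + 1 + 1 = 3397

3397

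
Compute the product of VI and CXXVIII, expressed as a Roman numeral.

VI = 6
CXXVIII = 128
6 × 128 = 768

DCCLXVIII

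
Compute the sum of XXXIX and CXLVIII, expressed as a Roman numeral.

XXXIX = 39
CXLVIII = 148
39 + 148 = 187

CLXXXVII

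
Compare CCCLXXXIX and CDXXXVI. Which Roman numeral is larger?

CCCLXXXIX = 389
CDXXXVI = 436
436 is larger

CDXXXVI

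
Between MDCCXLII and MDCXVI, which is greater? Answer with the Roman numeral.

MDCCXLII = 1742
MDCXVI = 1616
1742 is larger

MDCCXLII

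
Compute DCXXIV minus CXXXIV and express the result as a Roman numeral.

DCXXIV = 624
CXXXIV = 134
624 - 134 = 490

CDXC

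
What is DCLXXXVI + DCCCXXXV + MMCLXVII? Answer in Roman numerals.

DCLXXXVI = 686, DCCCXXXV = 835, MMCLXVII = 2167
686 + 835 = 1521
1521 + 2167 = 3688

MMMDCLXXXVIII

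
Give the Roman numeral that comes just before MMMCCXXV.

MMMCCXXV = 3225; previous is 3224

MMMCCXXIV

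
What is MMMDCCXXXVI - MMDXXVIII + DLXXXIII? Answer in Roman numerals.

MMMDCCXXXVI = 3736, MMDXXVIII = 2528, DLXXXIII = 583
3736 - 2528 = 1208
1208 + 583 = 1791

MDCCXCI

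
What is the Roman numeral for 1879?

Convert 1879 to Roman numerals:
  1879 contains 1×1000 (M)
  879 contains 1×500 (D)
  379 contains 3×100 (CCC)
  79 contains 1×50 (L)
  29 contains 2×10 (XX)
  9 contains 1×9 (IX)

MDCCCLXXIX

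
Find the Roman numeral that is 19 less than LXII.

LXII = 62
62 - 19 = 43

XLIII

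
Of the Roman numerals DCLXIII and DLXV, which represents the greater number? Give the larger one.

DCLXIII = 663
DLXV = 565
663 is larger

DCLXIII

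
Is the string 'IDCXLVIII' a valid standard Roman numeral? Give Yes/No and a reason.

'IDCXLVIII': Invalid subtractive combination: ID

No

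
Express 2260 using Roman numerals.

Convert 2260 to Roman numerals:
  2260 contains 2×1000 (MM)
  260 contains 2×100 (CC)
  60 contains 1×50 (L)
  10 contains 1×10 (X)

MMCCLX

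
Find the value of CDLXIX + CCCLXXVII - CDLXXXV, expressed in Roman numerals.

CDLXIX = 469, CCCLXXVII = 377, CDLXXXV = 485
469 + 377 = 846
846 - 485 = 361

CCCLXI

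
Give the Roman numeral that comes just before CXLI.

CXLI = 141, so the previous integer is 141 - 1 = 140

CXL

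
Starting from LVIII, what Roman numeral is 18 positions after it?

LVIII = 58
58 + 18 = 76

LXXVI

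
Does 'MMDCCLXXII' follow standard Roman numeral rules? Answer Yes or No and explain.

'MMDCCLXXII': Check the rules: uses only the symbols I, V, X, L, C, D, M; no symbol is repeated more than three times in a row; V, L and D each appear at most once; no smaller symbol precedes a larger one (values never increase from left to right). Value: M (1000) + M (1000) + D (500) + C (100) + C (100) + L (50) + X (10) + X (10) + I (1) + I (1) = 2772. So it is a valid standard Roman numeral.

Yes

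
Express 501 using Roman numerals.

Convert 501 to Roman numerals:
  501 contains 1×500 (D)
  1 contains 1×1 (I)

DI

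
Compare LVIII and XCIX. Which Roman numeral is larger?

LVIII = 58
XCIX = 99
99 is larger

XCIX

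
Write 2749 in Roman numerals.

Convert 2749 to Roman numerals:
  2749 contains 2×1000 (MM)
  749 contains 1×500 (D)
  249 contains 2×100 (CC)
  49 contains 1×40 (XL)
  9 contains 1×9 (IX)

MMDCCXLIX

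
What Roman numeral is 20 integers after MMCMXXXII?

MMCMXXXII = 2932
2932 + 20 = 2952

MMCMLII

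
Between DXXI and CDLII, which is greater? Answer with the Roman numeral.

DXXI = 521
CDLII = 452
521 is larger

DXXI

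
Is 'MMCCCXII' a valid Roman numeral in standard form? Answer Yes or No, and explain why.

'MMCCCXII': Check the rules: uses only the symbols I, V, X, L, C, D, M; no symbol is repeated more than three times in a row; V, L and D each appear at most once; no smaller symbol precedes a larger one (values never increase from left to right). Value: M (1000) + M (1000) + C (100) + C (100) + C (100) + X (10) + I (1) + I (1) = 2312. So it is a valid standard Roman numeral.

Yes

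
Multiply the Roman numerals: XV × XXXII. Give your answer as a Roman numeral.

XV = 15
XXXII = 32
15 × 32 = 480

CDLXXX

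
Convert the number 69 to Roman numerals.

Convert 69 to Roman numerals:
  69 contains 1×50 (L)
  19 contains 1×10 (X)
  9 contains 1×9 (IX)

LXIX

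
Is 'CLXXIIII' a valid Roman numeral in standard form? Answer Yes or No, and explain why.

'CLXXIIII': More than 3 consecutive I's

No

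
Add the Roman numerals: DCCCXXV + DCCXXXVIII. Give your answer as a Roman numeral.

DCCCXXV = 825
DCCXXXVIII = 738
825 + 738 = 1563

MDLXIII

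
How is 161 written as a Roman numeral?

Convert 161 to Roman numerals:
  161 contains 1×100 (C)
  61 contains 1×50 (L)
  11 contains 1×10 (X)
  1 contains 1×1 (I)

CLXI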